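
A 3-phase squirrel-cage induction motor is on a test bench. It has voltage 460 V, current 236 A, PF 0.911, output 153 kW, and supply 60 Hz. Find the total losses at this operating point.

18.3 kW

P_in = √3·V·I·cosφ = 1.732×460×236×0.911 = 171292 W
P_out = 153000 W
Losses = P_in − P_out = 171292 − 153000 = 18292 W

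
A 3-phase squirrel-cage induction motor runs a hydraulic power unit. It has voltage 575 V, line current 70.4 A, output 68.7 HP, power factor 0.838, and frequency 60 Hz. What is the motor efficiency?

87.2 %

P_out = 68.7 × 746 = 51250 W
P_in = √3·V_L·I_L·cosφ = 1.732 × 575 × 70.4 × 0.838 = 58753 W
η = P_out / P_in = 51250 / 58753 = 0.872 = 87.2%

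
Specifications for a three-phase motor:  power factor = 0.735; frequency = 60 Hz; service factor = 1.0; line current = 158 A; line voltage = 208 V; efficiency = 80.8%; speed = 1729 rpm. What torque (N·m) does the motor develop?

187 N·m

P_in = √3·V·I·cosφ = 1.732 × 208 × 158 × 0.735 = 41837 W
P_out = η·P_in = 0.808 × 41837 = 33804 W
n = 1729 rpm
ω = 2π×1729/60 = 181.1 rad/s
τ = P_out/ω = 33804/181.1 = 187 N·m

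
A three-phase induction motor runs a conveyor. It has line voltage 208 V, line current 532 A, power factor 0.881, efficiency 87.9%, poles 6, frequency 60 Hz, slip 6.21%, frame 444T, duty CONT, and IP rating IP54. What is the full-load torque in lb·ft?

P_in = √3·V·I·cosφ = 1.732 × 208 × 532 × 0.881 = 168849 W
P_out = η·P_in = 0.879 × 168849 = 148418 W
n_s = 120×60/6 = 1200 rpm; n = 1200×(1−0.0621) = 1125 rpm
ω = 2π×1125/60 = 117.8 rad/s
τ = P_out/ω = 148418/117.8 = 1260 N·m
In lb·ft: 1260/1.356 = 929 lb·ft

929 lb·ft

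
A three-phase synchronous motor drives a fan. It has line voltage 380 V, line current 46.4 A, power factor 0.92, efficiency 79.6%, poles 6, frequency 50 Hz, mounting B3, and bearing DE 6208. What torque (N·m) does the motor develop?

P_in = √3·V·I·cosφ = 1.732 × 380 × 46.4 × 0.92 = 28096 W
P_out = η·P_in = 0.796 × 28096 = 22364 W
n = n_s = 120×50/6 = 1000 rpm (synchronous)
ω = 2π×1000/60 = 104.7 rad/s
τ = P_out/ω = 22364/104.7 = 214 N·m

214 N·m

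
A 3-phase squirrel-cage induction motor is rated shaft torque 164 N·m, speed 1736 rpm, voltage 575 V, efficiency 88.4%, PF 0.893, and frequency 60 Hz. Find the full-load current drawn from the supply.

ω = 2π×1736/60 = 181.8 rad/s; P_out = τω = 164 × 181.8 = 29815 W
P_in = P_out / η = 29815 / 0.884 = 33727 W
I_L = P_in / (√3·V_L·cosφ) = 33727 / (1.732 × 575 × 0.893) = 37.9 A

37.9 A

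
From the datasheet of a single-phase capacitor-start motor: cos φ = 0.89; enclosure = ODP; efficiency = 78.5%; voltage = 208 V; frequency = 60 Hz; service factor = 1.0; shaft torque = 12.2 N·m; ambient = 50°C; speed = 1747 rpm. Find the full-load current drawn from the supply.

ω = 2π×1747/60 = 182.9 rad/s; P_out = τω = 12.2 × 182.9 = 2231 W
P_in = P_out / η = 2231 / 0.785 = 2842 W
I = P_in / (V·cosφ) = 2842 / (208 × 0.89) = 15.4 A

15.4 A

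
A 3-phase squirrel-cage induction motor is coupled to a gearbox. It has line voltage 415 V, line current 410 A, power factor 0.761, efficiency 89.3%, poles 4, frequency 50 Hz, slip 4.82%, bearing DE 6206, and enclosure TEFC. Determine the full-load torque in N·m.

P_in = √3·V·I·cosφ = 1.732 × 415 × 410 × 0.761 = 224267 W
P_out = η·P_in = 0.893 × 224267 = 200270 W
n_s = 120×50/4 = 1500 rpm; n = 1500×(1−0.0482) = 1428 rpm
ω = 2π×1428/60 = 149.5 rad/s
τ = P_out/ω = 200270/149.5 = 1340 N·m

1340 N·m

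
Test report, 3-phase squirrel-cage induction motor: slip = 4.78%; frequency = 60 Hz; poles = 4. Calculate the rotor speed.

n_s = 120f/p = 120×60/4 = 1800 rpm
n = n_s(1 − s) = 1800 × (1 − 0.0478) = 1714 rpm

1714 rpm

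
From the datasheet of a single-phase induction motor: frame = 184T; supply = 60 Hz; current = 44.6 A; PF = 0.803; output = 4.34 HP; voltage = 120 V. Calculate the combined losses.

P_in = V·I·cosφ = 120×44.6×0.803 = 4298 W
P_out = 4.34×746 = 3238 W
Losses = P_in − P_out = 4298 − 3238 = 1060 W

1060 W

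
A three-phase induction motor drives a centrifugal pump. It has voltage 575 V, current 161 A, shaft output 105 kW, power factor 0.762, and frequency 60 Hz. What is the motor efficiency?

85.9 %

P_out = 105 kW = 105000 W
P_in = √3·V_L·I_L·cosφ = 1.732 × 575 × 161 × 0.762 = 122179 W
η = P_out / P_in = 105000 / 122179 = 0.859 = 85.9%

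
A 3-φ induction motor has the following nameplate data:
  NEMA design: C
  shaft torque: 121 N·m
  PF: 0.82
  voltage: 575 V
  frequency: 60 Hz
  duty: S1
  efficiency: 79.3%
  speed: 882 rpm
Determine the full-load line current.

ω = 2π×882/60 = 92.36 rad/s; P_out = τω = 121 × 92.36 = 11176 W
P_in = P_out / η = 11176 / 0.793 = 14093 W
I_L = P_in / (√3·V_L·cosφ) = 14093 / (1.732 × 575 × 0.82) = 17.3 A

17.3 A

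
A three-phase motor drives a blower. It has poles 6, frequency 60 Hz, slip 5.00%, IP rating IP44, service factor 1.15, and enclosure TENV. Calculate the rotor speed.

1140 rpm

n_s = 120f/p = 120×60/6 = 1200 rpm
n = n_s(1 − s) = 1200 × (1 − 0.05) = 1140 rpm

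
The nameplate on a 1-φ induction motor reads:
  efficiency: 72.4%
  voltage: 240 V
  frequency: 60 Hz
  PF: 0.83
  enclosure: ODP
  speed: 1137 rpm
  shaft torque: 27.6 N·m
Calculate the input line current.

22.8 A

ω = 2π×1137/60 = 119.1 rad/s; P_out = τω = 27.6 × 119.1 = 3287 W
P_in = P_out / η = 3287 / 0.724 = 4540 W
I = P_in / (V·cosφ) = 4540 / (240 × 0.83) = 22.8 A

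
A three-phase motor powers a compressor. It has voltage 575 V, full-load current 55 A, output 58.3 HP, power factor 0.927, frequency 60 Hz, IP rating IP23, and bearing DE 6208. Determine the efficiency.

P_out = 58.3 × 746 = 43492 W
P_in = √3·V_L·I_L·cosφ = 1.732 × 575 × 55 × 0.927 = 50776 W
η = P_out / P_in = 43492 / 50776 = 0.857 = 85.7%

85.7 %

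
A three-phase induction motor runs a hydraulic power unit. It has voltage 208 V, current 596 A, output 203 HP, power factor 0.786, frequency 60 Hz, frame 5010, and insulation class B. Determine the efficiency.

P_out = 203 × 746 = 151438 W
P_in = √3·V_L·I_L·cosφ = 1.732 × 208 × 596 × 0.786 = 168764 W
η = P_out / P_in = 151438 / 168764 = 0.897 = 89.7%

89.7 %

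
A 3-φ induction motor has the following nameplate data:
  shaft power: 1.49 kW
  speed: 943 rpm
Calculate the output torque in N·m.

15.1 N·m

ω = 2π × 943/60 = 98.75 rad/s
τ = P/ω = 1490/98.75 = 15.1 N·m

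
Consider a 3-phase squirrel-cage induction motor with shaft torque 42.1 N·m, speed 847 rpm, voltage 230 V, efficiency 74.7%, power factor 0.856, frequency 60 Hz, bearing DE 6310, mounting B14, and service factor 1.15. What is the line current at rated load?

14.7 A

ω = 2π×847/60 = 88.7 rad/s; P_out = τω = 42.1 × 88.7 = 3734 W
P_in = P_out / η = 3734 / 0.747 = 4999 W
I_L = P_in / (√3·V_L·cosφ) = 4999 / (1.732 × 230 × 0.856) = 14.7 A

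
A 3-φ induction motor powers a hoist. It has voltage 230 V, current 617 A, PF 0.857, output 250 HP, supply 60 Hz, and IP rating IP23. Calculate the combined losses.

P_in = √3·V·I·cosφ = 1.732×230×617×0.857 = 210640 W
P_out = 250×746 = 186500 W
Losses = P_in − P_out = 210640 − 186500 = 24140 W

24100 W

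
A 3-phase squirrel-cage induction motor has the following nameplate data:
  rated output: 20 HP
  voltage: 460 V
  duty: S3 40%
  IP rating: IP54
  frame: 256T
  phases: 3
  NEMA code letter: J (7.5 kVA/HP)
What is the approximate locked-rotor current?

188 A

S_LR = 7.5 × 20 = 150 kVA
I_LR = S_LR/(√3·V_L) = 150000/(1.732×460) = 188 A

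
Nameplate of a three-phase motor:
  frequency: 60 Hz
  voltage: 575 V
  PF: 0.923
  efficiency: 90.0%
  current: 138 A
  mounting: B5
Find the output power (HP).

153 HP

P_in = √3·V·I·cosφ = 1.732 × 575 × 138 × 0.923 = 126852 W
P_out = η·P_in = 0.9 × 126852 = 114167 W
= 114167/746 = 153 HP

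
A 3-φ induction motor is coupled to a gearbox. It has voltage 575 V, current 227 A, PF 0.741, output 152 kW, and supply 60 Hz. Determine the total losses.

P_in = √3·V·I·cosφ = 1.732×575×227×0.741 = 167517 W
P_out = 152000 W
Losses = P_in − P_out = 167517 − 152000 = 15517 W

15500 W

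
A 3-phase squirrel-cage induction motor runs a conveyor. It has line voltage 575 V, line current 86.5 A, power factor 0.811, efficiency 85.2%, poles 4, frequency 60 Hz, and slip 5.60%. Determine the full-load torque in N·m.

P_in = √3·V·I·cosφ = 1.732 × 575 × 86.5 × 0.811 = 69864 W
P_out = η·P_in = 0.852 × 69864 = 59524 W
n_s = 120×60/4 = 1800 rpm; n = 1800×(1−0.056) = 1699 rpm
ω = 2π×1699/60 = 177.9 rad/s
τ = P_out/ω = 59524/177.9 = 335 N·m

335 N·m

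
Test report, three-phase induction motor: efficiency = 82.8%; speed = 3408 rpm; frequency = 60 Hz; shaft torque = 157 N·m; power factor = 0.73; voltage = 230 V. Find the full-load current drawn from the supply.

ω = 2π×3408/60 = 356.9 rad/s; P_out = τω = 157 × 356.9 = 56033 W
P_in = P_out / η = 56033 / 0.828 = 67673 W
I_L = P_in / (√3·V_L·cosφ) = 67673 / (1.732 × 230 × 0.73) = 233 A

233 A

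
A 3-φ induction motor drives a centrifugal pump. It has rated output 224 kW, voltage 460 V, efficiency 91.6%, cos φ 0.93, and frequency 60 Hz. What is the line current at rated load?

P_out = 224 kW = 224000 W
P_in = P_out / η = 224000 / 0.916 = 244541 W
I_L = P_in / (√3·V_L·cosφ) = 244541 / (1.732 × 460 × 0.93) = 330 A

330 A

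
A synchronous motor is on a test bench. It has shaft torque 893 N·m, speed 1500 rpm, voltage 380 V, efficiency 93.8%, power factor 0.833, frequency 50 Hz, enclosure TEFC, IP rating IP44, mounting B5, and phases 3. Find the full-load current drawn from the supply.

ω = 2π×1500/60 = 157.1 rad/s; P_out = τω = 893 × 157.1 = 140290 W
P_in = P_out / η = 140290 / 0.938 = 149563 W
I_L = P_in / (√3·V_L·cosφ) = 149563 / (1.732 × 380 × 0.833) = 273 A

273 A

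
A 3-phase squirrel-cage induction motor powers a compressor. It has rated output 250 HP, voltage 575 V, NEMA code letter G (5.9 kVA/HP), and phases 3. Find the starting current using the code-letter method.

S_LR = 5.9 × 250 = 1475 kVA
I_LR = S_LR/(√3·V_L) = 1475000/(1.732×575) = 1480 A

1480 A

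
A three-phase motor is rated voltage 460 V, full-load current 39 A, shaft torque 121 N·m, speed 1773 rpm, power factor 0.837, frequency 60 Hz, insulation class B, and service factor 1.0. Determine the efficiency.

ω = 2π × 1773/60 = 185.7 rad/s; P_out = τω = 121 × 185.7 = 22470 W
P_in = √3·V_L·I_L·cosφ = 1.732 × 460 × 39 × 0.837 = 26007 W
η = P_out / P_in = 22470 / 26007 = 0.864 = 86.4%

86.4 %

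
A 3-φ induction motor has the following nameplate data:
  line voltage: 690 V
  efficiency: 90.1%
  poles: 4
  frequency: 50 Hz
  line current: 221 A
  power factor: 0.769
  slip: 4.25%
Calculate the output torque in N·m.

P_in = √3·V·I·cosφ = 1.732 × 690 × 221 × 0.769 = 203103 W
P_out = η·P_in = 0.901 × 203103 = 182996 W
n_s = 120×50/4 = 1500 rpm; n = 1500×(1−0.0425) = 1436 rpm
ω = 2π×1436/60 = 150.4 rad/s
τ = P_out/ω = 182996/150.4 = 1220 N·m

1220 N·m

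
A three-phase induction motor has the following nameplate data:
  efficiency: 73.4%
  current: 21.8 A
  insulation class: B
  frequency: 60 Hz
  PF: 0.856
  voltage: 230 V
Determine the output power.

5.46 kW

P_in = √3·V·I·cosφ = 1.732 × 230 × 21.8 × 0.856 = 7434 W
P_out = η·P_in = 0.734 × 7434 = 5457 W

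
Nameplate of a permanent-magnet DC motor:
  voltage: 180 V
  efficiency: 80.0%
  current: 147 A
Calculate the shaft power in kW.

21.2 kW

P_in = V·I = 180 × 147 = 26460 W
P_out = η·P_in = 0.8 × 26460 = 21168 W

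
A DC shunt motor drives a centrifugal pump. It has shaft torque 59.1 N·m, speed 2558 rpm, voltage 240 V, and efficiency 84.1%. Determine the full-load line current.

78.4 A

ω = 2π×2558/60 = 267.9 rad/s; P_out = τω = 59.1 × 267.9 = 15833 W
P_in = P_out / η = 15833 / 0.841 = 18826 W
I = P_in / V = 18826 / 240 = 78.4 A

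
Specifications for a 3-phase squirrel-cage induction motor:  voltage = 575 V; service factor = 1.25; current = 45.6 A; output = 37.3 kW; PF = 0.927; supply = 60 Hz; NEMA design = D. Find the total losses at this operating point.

4800 W

P_in = √3·V·I·cosφ = 1.732×575×45.6×0.927 = 42098 W
P_out = 37300 W
Losses = P_in − P_out = 42098 − 37300 = 4798 W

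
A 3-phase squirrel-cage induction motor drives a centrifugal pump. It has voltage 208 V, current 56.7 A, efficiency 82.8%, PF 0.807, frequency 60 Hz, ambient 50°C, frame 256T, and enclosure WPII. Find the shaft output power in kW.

P_in = √3·V·I·cosφ = 1.732 × 208 × 56.7 × 0.807 = 16484 W
P_out = η·P_in = 0.828 × 16484 = 13649 W

13.6 kW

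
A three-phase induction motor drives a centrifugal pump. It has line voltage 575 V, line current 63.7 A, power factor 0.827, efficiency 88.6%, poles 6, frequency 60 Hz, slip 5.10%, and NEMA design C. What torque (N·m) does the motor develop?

390 N·m

P_in = √3·V·I·cosφ = 1.732 × 575 × 63.7 × 0.827 = 52464 W
P_out = η·P_in = 0.886 × 52464 = 46483 W
n_s = 120×60/6 = 1200 rpm; n = 1200×(1−0.051) = 1139 rpm
ω = 2π×1139/60 = 119.3 rad/s
τ = P_out/ω = 46483/119.3 = 390 N·m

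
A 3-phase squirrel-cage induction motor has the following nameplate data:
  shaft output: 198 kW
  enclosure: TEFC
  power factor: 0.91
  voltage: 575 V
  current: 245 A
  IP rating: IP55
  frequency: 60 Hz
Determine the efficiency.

89.2 %

P_out = 198 kW = 198000 W
P_in = √3·V_L·I_L·cosφ = 1.732 × 575 × 245 × 0.91 = 222036 W
η = P_out / P_in = 198000 / 222036 = 0.892 = 89.2%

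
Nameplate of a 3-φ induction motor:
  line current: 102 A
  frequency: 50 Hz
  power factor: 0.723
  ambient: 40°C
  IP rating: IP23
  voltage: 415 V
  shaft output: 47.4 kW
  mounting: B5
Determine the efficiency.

89.4 %

P_out = 47.4 kW = 47400 W
P_in = √3·V_L·I_L·cosφ = 1.732 × 415 × 102 × 0.723 = 53007 W
η = P_out / P_in = 47400 / 53007 = 0.894 = 89.4%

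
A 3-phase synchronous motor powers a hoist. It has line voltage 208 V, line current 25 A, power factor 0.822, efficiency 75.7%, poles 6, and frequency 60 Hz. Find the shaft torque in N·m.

P_in = √3·V·I·cosφ = 1.732 × 208 × 25 × 0.822 = 7403 W
P_out = η·P_in = 0.757 × 7403 = 5604 W
n = n_s = 120×60/6 = 1200 rpm (synchronous)
ω = 2π×1200/60 = 125.7 rad/s
τ = P_out/ω = 5604/125.7 = 44.6 N·m

44.6 N·m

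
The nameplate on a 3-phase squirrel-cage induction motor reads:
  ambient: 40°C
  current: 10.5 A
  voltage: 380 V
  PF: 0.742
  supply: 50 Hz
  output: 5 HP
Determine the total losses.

1.4 kW

P_in = √3·V·I·cosφ = 1.732×380×10.5×0.742 = 5128 W
P_out = 5×746 = 3730 W
Losses = P_in − P_out = 5128 − 3730 = 1398 W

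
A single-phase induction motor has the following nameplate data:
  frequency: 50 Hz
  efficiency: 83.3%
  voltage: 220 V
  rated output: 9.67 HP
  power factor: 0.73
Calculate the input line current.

P_out = 9.67 × 746 = 7214 W
P_in = P_out / η = 7214 / 0.833 = 8660 W
I = P_in / (V·cosφ) = 8660 / (220 × 0.73) = 53.9 A

53.9 A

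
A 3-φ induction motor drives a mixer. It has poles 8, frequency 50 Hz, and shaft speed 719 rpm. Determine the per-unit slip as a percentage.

n_s = 120f/p = 120×50/8 = 750 rpm
s = (n_s − n)/n_s = (750 − 719)/750 = 0.0413

4.13 %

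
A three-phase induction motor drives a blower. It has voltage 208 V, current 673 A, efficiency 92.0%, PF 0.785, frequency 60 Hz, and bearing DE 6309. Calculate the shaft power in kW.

175 kW

P_in = √3·V·I·cosφ = 1.732 × 208 × 673 × 0.785 = 190325 W
P_out = η·P_in = 0.92 × 190325 = 175099 W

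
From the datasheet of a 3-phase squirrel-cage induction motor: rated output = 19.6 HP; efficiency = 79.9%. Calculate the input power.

P_out = 19.6 × 746 = 14622 W
P_in = P_out/η = 14622/0.799 = 18300 W = 18.3 kW

18.3 kW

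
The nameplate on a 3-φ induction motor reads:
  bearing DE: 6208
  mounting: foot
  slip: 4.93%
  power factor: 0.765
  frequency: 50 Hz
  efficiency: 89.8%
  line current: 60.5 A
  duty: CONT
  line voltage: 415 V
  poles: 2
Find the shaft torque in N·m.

P_in = √3·V·I·cosφ = 1.732 × 415 × 60.5 × 0.765 = 33267 W
P_out = η·P_in = 0.898 × 33267 = 29874 W
n_s = 120×50/2 = 3000 rpm; n = 3000×(1−0.0493) = 2852 rpm
ω = 2π×2852/60 = 298.7 rad/s
τ = P_out/ω = 29874/298.7 = 100 N·m

100 N·m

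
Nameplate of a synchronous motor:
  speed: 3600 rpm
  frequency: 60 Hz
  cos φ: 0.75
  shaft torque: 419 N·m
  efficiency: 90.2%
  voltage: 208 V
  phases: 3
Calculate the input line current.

648 A

ω = 2π×3600/60 = 377 rad/s; P_out = τω = 419 × 377 = 157963 W
P_in = P_out / η = 157963 / 0.902 = 175125 W
I_L = P_in / (√3·V_L·cosφ) = 175125 / (1.732 × 208 × 0.75) = 648 A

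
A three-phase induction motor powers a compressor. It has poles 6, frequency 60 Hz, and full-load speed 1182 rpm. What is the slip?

n_s = 120f/p = 120×60/6 = 1200 rpm
s = (n_s − n)/n_s = (1200 − 1182)/1200 = 0.0150

1.5 %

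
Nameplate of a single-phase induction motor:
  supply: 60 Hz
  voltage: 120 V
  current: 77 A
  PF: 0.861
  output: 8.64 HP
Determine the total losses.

1510 W

P_in = V·I·cosφ = 120×77×0.861 = 7956 W
P_out = 8.64×746 = 6445 W
Losses = P_in − P_out = 7956 − 6445 = 1511 W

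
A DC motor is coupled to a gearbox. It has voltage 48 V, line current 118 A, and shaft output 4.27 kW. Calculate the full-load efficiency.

75.4 %

P_out = 4.27 kW = 4270 W
P_in = V·I = 48 × 118 = 5664 W
η = P_out / P_in = 4270 / 5664 = 0.754 = 75.4%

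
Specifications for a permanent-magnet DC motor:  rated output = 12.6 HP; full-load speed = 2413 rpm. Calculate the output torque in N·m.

P_out = 12.6 × 746 = 9400 W
ω = 2π × 2413/60 = 252.7 rad/s
τ = P_out/ω = 9400/252.7 = 37.2 N·m

37.2 N·m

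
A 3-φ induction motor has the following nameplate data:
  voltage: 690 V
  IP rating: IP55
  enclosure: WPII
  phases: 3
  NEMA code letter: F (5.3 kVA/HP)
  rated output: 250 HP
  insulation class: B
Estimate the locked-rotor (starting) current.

1110 A

S_LR = 5.3 × 250 = 1325 kVA
I_LR = S_LR/(√3·V_L) = 1325000/(1.732×690) = 1110 A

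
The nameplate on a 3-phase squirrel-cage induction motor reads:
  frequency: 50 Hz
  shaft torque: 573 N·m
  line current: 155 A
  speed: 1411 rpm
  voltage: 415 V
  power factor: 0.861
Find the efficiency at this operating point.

88.3 %

ω = 2π × 1411/60 = 147.8 rad/s; P_out = τω = 573 × 147.8 = 84689 W
P_in = √3·V_L·I_L·cosφ = 1.732 × 415 × 155 × 0.861 = 95925 W
η = P_out / P_in = 84689 / 95925 = 0.883 = 88.3%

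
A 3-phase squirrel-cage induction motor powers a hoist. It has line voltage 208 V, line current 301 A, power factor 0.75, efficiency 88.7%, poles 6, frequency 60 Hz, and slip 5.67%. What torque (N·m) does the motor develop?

P_in = √3·V·I·cosφ = 1.732 × 208 × 301 × 0.75 = 81328 W
P_out = η·P_in = 0.887 × 81328 = 72138 W
n_s = 120×60/6 = 1200 rpm; n = 1200×(1−0.0567) = 1132 rpm
ω = 2π×1132/60 = 118.5 rad/s
τ = P_out/ω = 72138/118.5 = 609 N·m

609 N·m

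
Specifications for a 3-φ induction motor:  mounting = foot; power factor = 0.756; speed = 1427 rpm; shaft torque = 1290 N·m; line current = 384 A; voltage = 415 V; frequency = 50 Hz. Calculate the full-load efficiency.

ω = 2π × 1427/60 = 149.4 rad/s; P_out = τω = 1290 × 149.4 = 192726 W
P_in = √3·V_L·I_L·cosφ = 1.732 × 415 × 384 × 0.756 = 208665 W
η = P_out / P_in = 192726 / 208665 = 0.924 = 92.4%

92.4 %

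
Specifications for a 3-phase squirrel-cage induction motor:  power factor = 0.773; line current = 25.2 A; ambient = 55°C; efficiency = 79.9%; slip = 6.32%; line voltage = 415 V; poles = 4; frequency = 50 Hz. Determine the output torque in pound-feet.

56.1 lb·ft

P_in = √3·V·I·cosφ = 1.732 × 415 × 25.2 × 0.773 = 14002 W
P_out = η·P_in = 0.799 × 14002 = 11188 W
n_s = 120×50/4 = 1500 rpm; n = 1500×(1−0.0632) = 1405 rpm
ω = 2π×1405/60 = 147.1 rad/s
τ = P_out/ω = 11188/147.1 = 76.06 N·m
In lb·ft: 76.06/1.356 = 56.1 lb·ft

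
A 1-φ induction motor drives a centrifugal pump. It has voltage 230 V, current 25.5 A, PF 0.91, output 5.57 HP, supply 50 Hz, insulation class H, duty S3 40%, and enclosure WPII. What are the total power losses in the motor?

1.18 kW

P_in = V·I·cosφ = 230×25.5×0.91 = 5337 W
P_out = 5.57×746 = 4155 W
Losses = P_in − P_out = 5337 − 4155 = 1182 W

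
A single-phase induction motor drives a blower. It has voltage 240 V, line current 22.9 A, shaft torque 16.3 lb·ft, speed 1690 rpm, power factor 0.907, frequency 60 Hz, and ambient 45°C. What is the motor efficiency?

78.5 %

τ = 16.3 lb·ft × 1.356 = 22.1 N·m
ω = 2π × 1690/60 = 177 rad/s; P_out = τω = 22.1 × 177 = 3912 W
P_in = V·I·cosφ = 240 × 22.9 × 0.907 = 4985 W
η = P_out / P_in = 3912 / 4985 = 0.785 = 78.5%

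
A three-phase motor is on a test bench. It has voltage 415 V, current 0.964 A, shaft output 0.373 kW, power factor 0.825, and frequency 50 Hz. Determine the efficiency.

65.2 %

P_out = 0.373 kW = 373 W
P_in = √3·V_L·I_L·cosφ = 1.732 × 415 × 0.964 × 0.825 = 572 W
η = P_out / P_in = 373 / 572 = 0.652 = 65.2%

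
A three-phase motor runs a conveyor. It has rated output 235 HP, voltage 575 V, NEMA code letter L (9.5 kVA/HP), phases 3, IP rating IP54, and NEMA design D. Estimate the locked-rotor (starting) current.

S_LR = 9.5 × 235 = 2232.5 kVA
I_LR = S_LR/(√3·V_L) = 2232500/(1.732×575) = 2240 A

2240 A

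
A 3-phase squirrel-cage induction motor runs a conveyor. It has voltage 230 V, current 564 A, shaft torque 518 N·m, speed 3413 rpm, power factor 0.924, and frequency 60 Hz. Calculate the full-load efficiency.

89.2 %

ω = 2π × 3413/60 = 357.4 rad/s; P_out = τω = 518 × 357.4 = 185133 W
P_in = √3·V_L·I_L·cosφ = 1.732 × 230 × 564 × 0.924 = 207600 W
η = P_out / P_in = 185133 / 207600 = 0.892 = 89.2%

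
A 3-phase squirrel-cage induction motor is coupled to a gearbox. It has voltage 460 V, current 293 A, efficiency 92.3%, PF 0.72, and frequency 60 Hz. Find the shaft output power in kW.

155 kW

P_in = √3·V·I·cosφ = 1.732 × 460 × 293 × 0.72 = 168076 W
P_out = η·P_in = 0.923 × 168076 = 155134 W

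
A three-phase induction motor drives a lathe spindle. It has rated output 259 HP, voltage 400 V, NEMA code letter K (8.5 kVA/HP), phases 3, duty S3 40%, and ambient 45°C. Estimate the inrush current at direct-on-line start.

3180 A

S_LR = 8.5 × 259 = 2201.5 kVA
I_LR = S_LR/(√3·V_L) = 2201500/(1.732×400) = 3180 A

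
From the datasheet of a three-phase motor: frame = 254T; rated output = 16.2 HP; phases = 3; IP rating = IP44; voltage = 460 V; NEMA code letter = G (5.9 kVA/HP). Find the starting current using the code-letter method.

S_LR = 5.9 × 16.2 = 95.58 kVA
I_LR = S_LR/(√3·V_L) = 95580/(1.732×460) = 120 A

120 A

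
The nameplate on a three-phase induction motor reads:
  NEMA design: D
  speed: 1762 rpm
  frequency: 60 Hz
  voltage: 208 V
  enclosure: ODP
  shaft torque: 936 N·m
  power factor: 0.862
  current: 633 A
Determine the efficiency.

ω = 2π × 1762/60 = 184.5 rad/s; P_out = τω = 936 × 184.5 = 172692 W
P_in = √3·V_L·I_L·cosφ = 1.732 × 208 × 633 × 0.862 = 196572 W
η = P_out / P_in = 172692 / 196572 = 0.879 = 87.9%

87.9 %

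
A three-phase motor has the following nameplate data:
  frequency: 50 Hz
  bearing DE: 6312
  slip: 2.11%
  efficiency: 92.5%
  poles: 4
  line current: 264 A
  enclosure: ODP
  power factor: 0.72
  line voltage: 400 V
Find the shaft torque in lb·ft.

584 lb·ft

P_in = √3·V·I·cosφ = 1.732 × 400 × 264 × 0.72 = 131687 W
P_out = η·P_in = 0.925 × 131687 = 121810 W
n_s = 120×50/4 = 1500 rpm; n = 1500×(1−0.0211) = 1468 rpm
ω = 2π×1468/60 = 153.7 rad/s
τ = P_out/ω = 121810/153.7 = 792.5 N·m
In lb·ft: 792.5/1.356 = 584 lb·ft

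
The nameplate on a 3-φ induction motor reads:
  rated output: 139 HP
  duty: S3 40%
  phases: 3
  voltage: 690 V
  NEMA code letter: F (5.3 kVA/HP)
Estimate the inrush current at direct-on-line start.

S_LR = 5.3 × 139 = 736.7 kVA
I_LR = S_LR/(√3·V_L) = 736700/(1.732×690) = 616 A

616 A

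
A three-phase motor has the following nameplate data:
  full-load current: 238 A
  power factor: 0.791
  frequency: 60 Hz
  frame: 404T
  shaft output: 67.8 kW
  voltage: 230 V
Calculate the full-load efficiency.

90.4 %

P_out = 67.8 kW = 67800 W
P_in = √3·V_L·I_L·cosφ = 1.732 × 230 × 238 × 0.791 = 74994 W
η = P_out / P_in = 67800 / 74994 = 0.904 = 90.4%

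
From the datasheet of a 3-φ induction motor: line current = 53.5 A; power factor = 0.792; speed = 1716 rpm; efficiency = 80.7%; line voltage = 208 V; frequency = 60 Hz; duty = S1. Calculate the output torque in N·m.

68.6 N·m

P_in = √3·V·I·cosφ = 1.732 × 208 × 53.5 × 0.792 = 15265 W
P_out = η·P_in = 0.807 × 15265 = 12319 W
n = 1716 rpm
ω = 2π×1716/60 = 179.7 rad/s
τ = P_out/ω = 12319/179.7 = 68.6 N·m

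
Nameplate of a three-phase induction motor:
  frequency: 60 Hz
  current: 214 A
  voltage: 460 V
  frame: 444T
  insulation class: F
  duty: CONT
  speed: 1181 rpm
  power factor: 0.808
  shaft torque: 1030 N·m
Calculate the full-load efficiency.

ω = 2π × 1181/60 = 123.7 rad/s; P_out = τω = 1030 × 123.7 = 127411 W
P_in = √3·V_L·I_L·cosφ = 1.732 × 460 × 214 × 0.808 = 137762 W
η = P_out / P_in = 127411 / 137762 = 0.925 = 92.5%

92.5 %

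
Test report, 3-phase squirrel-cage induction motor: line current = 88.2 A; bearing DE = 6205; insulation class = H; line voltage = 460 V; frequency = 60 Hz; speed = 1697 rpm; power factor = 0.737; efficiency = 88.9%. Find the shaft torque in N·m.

P_in = √3·V·I·cosφ = 1.732 × 460 × 88.2 × 0.737 = 51790 W
P_out = η·P_in = 0.889 × 51790 = 46041 W
n = 1697 rpm
ω = 2π×1697/60 = 177.7 rad/s
τ = P_out/ω = 46041/177.7 = 259 N·m

259 N·m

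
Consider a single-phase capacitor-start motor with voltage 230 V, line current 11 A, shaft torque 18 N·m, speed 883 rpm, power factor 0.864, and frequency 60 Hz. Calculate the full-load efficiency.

ω = 2π × 883/60 = 92.47 rad/s; P_out = τω = 18 × 92.47 = 1664 W
P_in = V·I·cosφ = 230 × 11 × 0.864 = 2186 W
η = P_out / P_in = 1664 / 2186 = 0.761 = 76.1%

76.1 %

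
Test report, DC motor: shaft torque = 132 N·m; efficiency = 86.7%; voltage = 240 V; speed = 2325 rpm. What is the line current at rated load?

154 A

ω = 2π×2325/60 = 243.5 rad/s; P_out = τω = 132 × 243.5 = 32142 W
P_in = P_out / η = 32142 / 0.867 = 37073 W
I = P_in / V = 37073 / 240 = 154 A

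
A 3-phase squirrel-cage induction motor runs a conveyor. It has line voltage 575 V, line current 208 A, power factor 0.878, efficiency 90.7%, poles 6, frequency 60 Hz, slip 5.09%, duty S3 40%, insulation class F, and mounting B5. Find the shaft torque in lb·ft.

P_in = √3·V·I·cosφ = 1.732 × 575 × 208 × 0.878 = 181875 W
P_out = η·P_in = 0.907 × 181875 = 164961 W
n_s = 120×60/6 = 1200 rpm; n = 1200×(1−0.0509) = 1139 rpm
ω = 2π×1139/60 = 119.3 rad/s
τ = P_out/ω = 164961/119.3 = 1383 N·m
In lb·ft: 1383/1.356 = 1020 lb·ft

1020 lb·ft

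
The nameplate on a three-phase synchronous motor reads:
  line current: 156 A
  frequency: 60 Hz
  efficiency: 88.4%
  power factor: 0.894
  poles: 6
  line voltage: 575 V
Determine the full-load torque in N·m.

P_in = √3·V·I·cosφ = 1.732 × 575 × 156 × 0.894 = 138892 W
P_out = η·P_in = 0.884 × 138892 = 122781 W
n = n_s = 120×60/6 = 1200 rpm (synchronous)
ω = 2π×1200/60 = 125.7 rad/s
τ = P_out/ω = 122781/125.7 = 977 N·m

977 N·m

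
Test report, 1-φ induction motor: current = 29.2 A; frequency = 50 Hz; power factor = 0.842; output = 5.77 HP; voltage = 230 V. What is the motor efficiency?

76.1 %

P_out = 5.77 × 746 = 4304 W
P_in = V·I·cosφ = 230 × 29.2 × 0.842 = 5655 W
η = P_out / P_in = 4304 / 5655 = 0.761 = 76.1%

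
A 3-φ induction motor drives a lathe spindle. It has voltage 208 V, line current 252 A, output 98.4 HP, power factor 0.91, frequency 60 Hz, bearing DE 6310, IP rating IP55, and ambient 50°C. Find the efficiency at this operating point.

88.9 %

P_out = 98.4 × 746 = 73406 W
P_in = √3·V_L·I_L·cosφ = 1.732 × 208 × 252 × 0.91 = 82614 W
η = P_out / P_in = 73406 / 82614 = 0.889 = 88.9%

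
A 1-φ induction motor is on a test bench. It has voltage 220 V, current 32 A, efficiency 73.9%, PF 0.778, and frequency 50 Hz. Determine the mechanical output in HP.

5.43 HP

P_in = V·I·cosφ = 220 × 32 × 0.778 = 5477 W
P_out = η·P_in = 0.739 × 5477 = 4048 W
= 4048/746 = 5.43 HP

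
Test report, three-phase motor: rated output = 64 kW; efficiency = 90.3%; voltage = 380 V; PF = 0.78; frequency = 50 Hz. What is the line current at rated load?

138 A

P_out = 64 kW = 64000 W
P_in = P_out / η = 64000 / 0.903 = 70875 W
I_L = P_in / (√3·V_L·cosφ) = 70875 / (1.732 × 380 × 0.78) = 138 A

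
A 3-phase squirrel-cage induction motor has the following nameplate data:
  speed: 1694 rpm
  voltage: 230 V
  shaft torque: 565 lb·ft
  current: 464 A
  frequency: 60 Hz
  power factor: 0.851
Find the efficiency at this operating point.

τ = 565 lb·ft × 1.356 = 766.1 N·m
ω = 2π × 1694/60 = 177.4 rad/s; P_out = τω = 766.1 × 177.4 = 135906 W
P_in = √3·V_L·I_L·cosφ = 1.732 × 230 × 464 × 0.851 = 157298 W
η = P_out / P_in = 135906 / 157298 = 0.864 = 86.4%

86.4 %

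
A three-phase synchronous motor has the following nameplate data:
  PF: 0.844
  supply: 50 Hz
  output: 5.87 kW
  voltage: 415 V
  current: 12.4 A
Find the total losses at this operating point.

P_in = √3·V·I·cosφ = 1.732×415×12.4×0.844 = 7522 W
P_out = 5870 W
Losses = P_in − P_out = 7522 − 5870 = 1652 W

1650 W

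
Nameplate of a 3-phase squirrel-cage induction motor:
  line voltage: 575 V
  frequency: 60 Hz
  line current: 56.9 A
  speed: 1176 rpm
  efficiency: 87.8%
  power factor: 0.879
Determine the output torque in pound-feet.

262 lb·ft

P_in = √3·V·I·cosφ = 1.732 × 575 × 56.9 × 0.879 = 49810 W
P_out = η·P_in = 0.878 × 49810 = 43733 W
n = 1176 rpm
ω = 2π×1176/60 = 123.2 rad/s
τ = P_out/ω = 43733/123.2 = 355 N·m
In lb·ft: 355/1.356 = 262 lb·ft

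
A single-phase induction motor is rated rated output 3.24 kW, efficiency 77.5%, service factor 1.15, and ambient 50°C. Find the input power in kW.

4.18 kW

P_out = 3240 W
P_in = P_out/η = 3240/0.775 = 4181 W = 4.18 kW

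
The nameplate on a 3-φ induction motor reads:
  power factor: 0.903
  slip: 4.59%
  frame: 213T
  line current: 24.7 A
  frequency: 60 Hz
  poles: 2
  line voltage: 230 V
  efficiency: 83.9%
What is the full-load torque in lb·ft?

P_in = √3·V·I·cosφ = 1.732 × 230 × 24.7 × 0.903 = 8885 W
P_out = η·P_in = 0.839 × 8885 = 7455 W
n_s = 120×60/2 = 3600 rpm; n = 3600×(1−0.0459) = 3435 rpm
ω = 2π×3435/60 = 359.7 rad/s
τ = P_out/ω = 7455/359.7 = 20.73 N·m
In lb·ft: 20.73/1.356 = 15.3 lb·ft

15.3 lb·ft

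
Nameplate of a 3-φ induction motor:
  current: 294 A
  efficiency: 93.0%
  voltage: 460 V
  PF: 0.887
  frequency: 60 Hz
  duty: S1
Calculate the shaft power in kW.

193 kW

P_in = √3·V·I·cosφ = 1.732 × 460 × 294 × 0.887 = 207767 W
P_out = η·P_in = 0.93 × 207767 = 193223 W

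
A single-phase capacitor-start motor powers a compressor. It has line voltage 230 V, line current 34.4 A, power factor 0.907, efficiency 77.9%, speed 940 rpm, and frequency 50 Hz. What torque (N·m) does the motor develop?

56.8 N·m

P_in = V·I·cosφ = 230 × 34.4 × 0.907 = 7176 W
P_out = η·P_in = 0.779 × 7176 = 5590 W
n = 940 rpm
ω = 2π×940/60 = 98.44 rad/s
τ = P_out/ω = 5590/98.44 = 56.8 N·m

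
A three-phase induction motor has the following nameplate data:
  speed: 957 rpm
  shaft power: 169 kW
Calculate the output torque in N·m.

1690 N·m

ω = 2π × 957/60 = 100.2 rad/s
τ = P/ω = 169000/100.2 = 1690 N·m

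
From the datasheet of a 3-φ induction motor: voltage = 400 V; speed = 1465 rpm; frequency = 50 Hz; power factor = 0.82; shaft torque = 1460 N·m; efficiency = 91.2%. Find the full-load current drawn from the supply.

ω = 2π×1465/60 = 153.4 rad/s; P_out = τω = 1460 × 153.4 = 223964 W
P_in = P_out / η = 223964 / 0.912 = 245575 W
I_L = P_in / (√3·V_L·cosφ) = 245575 / (1.732 × 400 × 0.82) = 432 A

432 A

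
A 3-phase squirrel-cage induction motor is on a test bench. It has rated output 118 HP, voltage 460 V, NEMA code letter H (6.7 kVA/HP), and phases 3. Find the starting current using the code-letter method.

S_LR = 6.7 × 118 = 790.6 kVA
I_LR = S_LR/(√3·V_L) = 790600/(1.732×460) = 992 A

992 A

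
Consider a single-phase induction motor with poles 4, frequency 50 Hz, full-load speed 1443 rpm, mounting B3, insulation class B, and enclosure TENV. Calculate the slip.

3.80 %

n_s = 120f/p = 120×50/4 = 1500 rpm
s = (n_s − n)/n_s = (1500 − 1443)/1500 = 0.0380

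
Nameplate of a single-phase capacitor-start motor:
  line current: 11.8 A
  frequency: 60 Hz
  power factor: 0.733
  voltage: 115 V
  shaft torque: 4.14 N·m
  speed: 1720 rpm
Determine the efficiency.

75.0 %

ω = 2π × 1720/60 = 180.1 rad/s; P_out = τω = 4.14 × 180.1 = 746 W
P_in = V·I·cosφ = 115 × 11.8 × 0.733 = 995 W
η = P_out / P_in = 746 / 995 = 0.750 = 75.0%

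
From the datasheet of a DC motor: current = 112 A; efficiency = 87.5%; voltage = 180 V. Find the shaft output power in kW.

P_in = V·I = 180 × 112 = 20160 W
P_out = η·P_in = 0.875 × 20160 = 17640 W

17.6 kW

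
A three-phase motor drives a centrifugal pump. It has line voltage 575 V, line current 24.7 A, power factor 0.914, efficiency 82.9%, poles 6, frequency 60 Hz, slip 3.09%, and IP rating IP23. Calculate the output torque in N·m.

153 N·m

P_in = √3·V·I·cosφ = 1.732 × 575 × 24.7 × 0.914 = 22483 W
P_out = η·P_in = 0.829 × 22483 = 18638 W
n_s = 120×60/6 = 1200 rpm; n = 1200×(1−0.0309) = 1163 rpm
ω = 2π×1163/60 = 121.8 rad/s
τ = P_out/ω = 18638/121.8 = 153 N·m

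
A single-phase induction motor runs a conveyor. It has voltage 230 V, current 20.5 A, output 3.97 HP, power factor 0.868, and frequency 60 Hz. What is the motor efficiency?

P_out = 3.97 × 746 = 2962 W
P_in = V·I·cosφ = 230 × 20.5 × 0.868 = 4093 W
η = P_out / P_in = 2962 / 4093 = 0.724 = 72.4%

72.4 %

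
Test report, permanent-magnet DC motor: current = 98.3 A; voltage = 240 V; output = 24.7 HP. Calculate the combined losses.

5170 W

P_in = V·I = 240×98.3 = 23592 W
P_out = 24.7×746 = 18426 W
Losses = P_in − P_out = 23592 − 18426 = 5166 W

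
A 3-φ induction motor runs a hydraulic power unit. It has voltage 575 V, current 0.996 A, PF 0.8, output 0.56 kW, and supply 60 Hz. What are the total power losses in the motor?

234 W

P_in = √3·V·I·cosφ = 1.732×575×0.996×0.8 = 794 W
P_out = 560 W
Losses = P_in − P_out = 794 − 560 = 234 W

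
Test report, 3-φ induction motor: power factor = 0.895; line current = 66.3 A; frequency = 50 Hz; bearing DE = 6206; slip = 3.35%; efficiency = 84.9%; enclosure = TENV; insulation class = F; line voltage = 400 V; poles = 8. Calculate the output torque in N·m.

P_in = √3·V·I·cosφ = 1.732 × 400 × 66.3 × 0.895 = 41110 W
P_out = η·P_in = 0.849 × 41110 = 34902 W
n_s = 120×50/8 = 750 rpm; n = 750×(1−0.0335) = 725 rpm
ω = 2π×725/60 = 75.92 rad/s
τ = P_out/ω = 34902/75.92 = 460 N·m

460 N·m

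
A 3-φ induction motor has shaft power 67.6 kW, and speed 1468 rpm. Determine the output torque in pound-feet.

324 lb·ft

ω = 2π × 1468/60 = 153.7 rad/s
τ = P/ω = 67600/153.7 = 439.8 N·m
In lb·ft: 439.8/1.356 = 324 lb·ft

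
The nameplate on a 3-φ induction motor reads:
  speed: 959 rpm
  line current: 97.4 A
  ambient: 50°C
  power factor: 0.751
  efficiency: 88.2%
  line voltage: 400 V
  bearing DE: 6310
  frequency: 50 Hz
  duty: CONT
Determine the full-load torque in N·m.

P_in = √3·V·I·cosφ = 1.732 × 400 × 97.4 × 0.751 = 50677 W
P_out = η·P_in = 0.882 × 50677 = 44697 W
n = 959 rpm
ω = 2π×959/60 = 100.4 rad/s
τ = P_out/ω = 44697/100.4 = 445 N·m

445 N·m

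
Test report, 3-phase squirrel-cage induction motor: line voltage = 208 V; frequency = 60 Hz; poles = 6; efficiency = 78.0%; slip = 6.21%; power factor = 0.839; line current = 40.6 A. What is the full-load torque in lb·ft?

P_in = √3·V·I·cosφ = 1.732 × 208 × 40.6 × 0.839 = 12272 W
P_out = η·P_in = 0.78 × 12272 = 9572 W
n_s = 120×60/6 = 1200 rpm; n = 1200×(1−0.0621) = 1125 rpm
ω = 2π×1125/60 = 117.8 rad/s
τ = P_out/ω = 9572/117.8 = 81.26 N·m
In lb·ft: 81.26/1.356 = 59.9 lb·ft

59.9 lb·ft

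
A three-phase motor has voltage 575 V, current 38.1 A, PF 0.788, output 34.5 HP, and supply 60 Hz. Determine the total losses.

P_in = √3·V·I·cosφ = 1.732×575×38.1×0.788 = 29900 W
P_out = 34.5×746 = 25737 W
Losses = P_in − P_out = 29900 − 25737 = 4163 W

4160 W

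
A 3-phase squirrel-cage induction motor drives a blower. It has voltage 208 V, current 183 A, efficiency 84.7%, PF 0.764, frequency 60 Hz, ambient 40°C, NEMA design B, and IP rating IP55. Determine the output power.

P_in = √3·V·I·cosφ = 1.732 × 208 × 183 × 0.764 = 50368 W
P_out = η·P_in = 0.847 × 50368 = 42662 W

42.7 kW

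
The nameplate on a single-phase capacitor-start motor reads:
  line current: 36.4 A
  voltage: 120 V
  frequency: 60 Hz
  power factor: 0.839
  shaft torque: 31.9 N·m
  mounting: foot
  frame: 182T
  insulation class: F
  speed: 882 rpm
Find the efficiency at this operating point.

80.4 %

ω = 2π × 882/60 = 92.36 rad/s; P_out = τω = 31.9 × 92.36 = 2946 W
P_in = V·I·cosφ = 120 × 36.4 × 0.839 = 3665 W
η = P_out / P_in = 2946 / 3665 = 0.804 = 80.4%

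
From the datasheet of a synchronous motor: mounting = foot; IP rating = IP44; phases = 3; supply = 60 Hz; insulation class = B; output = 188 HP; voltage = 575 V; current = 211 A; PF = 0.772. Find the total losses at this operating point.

P_in = √3·V·I·cosφ = 1.732×575×211×0.772 = 162224 W
P_out = 188×746 = 140248 W
Losses = P_in − P_out = 162224 − 140248 = 21976 W

22 kW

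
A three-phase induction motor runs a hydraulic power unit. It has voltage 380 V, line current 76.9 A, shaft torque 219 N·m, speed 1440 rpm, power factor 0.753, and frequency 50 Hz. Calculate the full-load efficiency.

ω = 2π × 1440/60 = 150.8 rad/s; P_out = τω = 219 × 150.8 = 33025 W
P_in = √3·V_L·I_L·cosφ = 1.732 × 380 × 76.9 × 0.753 = 38111 W
η = P_out / P_in = 33025 / 38111 = 0.867 = 86.7%

86.7 %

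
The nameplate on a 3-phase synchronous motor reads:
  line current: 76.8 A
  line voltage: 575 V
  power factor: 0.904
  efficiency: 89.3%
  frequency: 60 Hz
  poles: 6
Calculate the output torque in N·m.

491 N·m

P_in = √3·V·I·cosφ = 1.732 × 575 × 76.8 × 0.904 = 69143 W
P_out = η·P_in = 0.893 × 69143 = 61745 W
n = n_s = 120×60/6 = 1200 rpm (synchronous)
ω = 2π×1200/60 = 125.7 rad/s
τ = P_out/ω = 61745/125.7 = 491 N·m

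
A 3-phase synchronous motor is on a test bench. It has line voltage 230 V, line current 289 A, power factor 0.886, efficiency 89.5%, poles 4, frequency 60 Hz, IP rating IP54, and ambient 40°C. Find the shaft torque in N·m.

P_in = √3·V·I·cosφ = 1.732 × 230 × 289 × 0.886 = 102002 W
P_out = η·P_in = 0.895 × 102002 = 91292 W
n = n_s = 120×60/4 = 1800 rpm (synchronous)
ω = 2π×1800/60 = 188.5 rad/s
τ = P_out/ω = 91292/188.5 = 484 N·m

484 N·m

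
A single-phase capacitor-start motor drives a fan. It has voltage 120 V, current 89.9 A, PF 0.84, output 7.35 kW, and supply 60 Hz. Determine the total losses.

1710 W

P_in = V·I·cosφ = 120×89.9×0.84 = 9062 W
P_out = 7350 W
Losses = P_in − P_out = 9062 − 7350 = 1712 W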